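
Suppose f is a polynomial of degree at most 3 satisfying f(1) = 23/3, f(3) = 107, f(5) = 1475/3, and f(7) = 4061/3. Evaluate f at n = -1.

Forward differences of the values at n = 1, 3, 5, 7:
  f  : 23/3  107  1475/3  4061/3
  Δ  : 298/3  1154/3  862
  Δ^2: 856/3  1432/3
  Δ^3: 192
The third differences are constant, confirming degree 3.
Interpolating (Newton forward form) and evaluating at n = -1 gives f(-1) = 5/3.

5/3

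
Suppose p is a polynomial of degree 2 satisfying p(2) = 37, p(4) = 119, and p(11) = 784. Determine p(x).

p(x) = 6x^2 + 5x + 3

Write p(x) = ax^2 + bx + c. Substituting each data point gives a linear system:
  4a + 2b + c = 37
  16a + 4b + c = 119
  121a + 11b + c = 784
Solving the system yields a = 6, b = 5, c = 3.
So p(x) = 6x^2 + 5x + 3.
Check: p(4) = 119. ✓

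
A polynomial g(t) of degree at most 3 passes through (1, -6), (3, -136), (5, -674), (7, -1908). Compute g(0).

Using the Lagrange interpolation formula with nodes 1, 3, 5, 7:
  L_0(t) = (t - 3)(t - 5)(t - 7) / -48
  L_1(t) = (t - 1)(t - 5)(t - 7) / 16
  L_2(t) = (t - 1)(t - 3)(t - 7) / -16
  L_3(t) = (t - 1)(t - 3)(t - 5) / 48
Then g(t) = -6·L_0(t) - 136·L_1(t) - 674·L_2(t) - 1908·L_3(t).
Expanding and collecting terms gives g(t) = -6t^3 + 3t^2 + t - 4.
Evaluating at t = 0: g(0) = -4.

-4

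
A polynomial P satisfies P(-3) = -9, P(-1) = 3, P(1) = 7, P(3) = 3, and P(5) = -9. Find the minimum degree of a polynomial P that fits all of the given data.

2

Forward differences of the values at s = -3, -1, 1, 3, 5:
  P  : -9  3  7  3  -9
  Δ  : 12  4  -4  -12
  Δ^2: -8  -8  -8
  Δ^3: 0  0
  Δ^4: 0
The second differences are constant (-8) and nonzero, while all higher differences vanish, so the minimal degree is 2.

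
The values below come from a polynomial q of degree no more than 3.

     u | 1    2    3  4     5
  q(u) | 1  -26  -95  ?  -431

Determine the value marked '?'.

The 4 known points determine the degree-3 polynomial uniquely.
Write q(u) = au^3 + bu^2 + cu + d. Substituting each data point gives a linear system:
  a + b + c + d = 1
  8a + 4b + 2c + d = -26
  27a + 9b + 3c + d = -95
  125a + 25b + 5c + d = -431
Solving the system yields a = -3, b = -3, c = 3, d = 4.
So q(u) = -3u^3 - 3u^2 + 3u + 4.
Then q(4) = -224.

-224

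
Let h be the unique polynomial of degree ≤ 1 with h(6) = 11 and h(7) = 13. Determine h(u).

Using the Lagrange interpolation formula with nodes 6, 7:
  L_0(u) = (u - 7) / -1
  L_1(u) = (u - 6) / 1
Then h(u) = 11·L_0(u) + 13·L_1(u).
Expanding and collecting terms gives h(u) = 2u - 1.
Check: h(7) = 13. ✓

h(u) = 2u - 1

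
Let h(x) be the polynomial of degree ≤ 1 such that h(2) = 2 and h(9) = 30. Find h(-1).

Using the Lagrange interpolation formula with nodes 2, 9:
  L_0(x) = (x - 9) / -7
  L_1(x) = (x - 2) / 7
Then h(x) = 2·L_0(x) + 30·L_1(x).
Expanding and collecting terms gives h(x) = 4x - 6.
Evaluating at x = -1: h(-1) = -10.

-10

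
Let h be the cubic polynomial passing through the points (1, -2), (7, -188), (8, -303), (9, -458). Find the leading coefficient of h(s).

-1

Write h(s) = as^3 + bs^2 + cs + d. Substituting each data point gives a linear system:
  a + b + c + d = -2
  343a + 49b + 7c + d = -188
  512a + 64b + 8c + d = -303
  729a + 81b + 9c + d = -458
Solving the system yields a = -1, b = 4, c = -6, d = 1.
So h(s) = -s^3 + 4s^2 - 6s + 1.
The leading coefficient is -1.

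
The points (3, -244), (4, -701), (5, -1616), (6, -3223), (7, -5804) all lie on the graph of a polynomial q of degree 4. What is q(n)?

q(n) = -2n^4 - 3n^3 + n^2 - 3n - 1

Write q(n) = an^4 + bn^3 + cn^2 + dn + e. Substituting each data point gives a linear system:
  81a + 27b + 9c + 3d + e = -244
  256a + 64b + 16c + 4d + e = -701
  625a + 125b + 25c + 5d + e = -1616
  1296a + 216b + 36c + 6d + e = -3223
  2401a + 343b + 49c + 7d + e = -5804
Solving the system yields a = -2, b = -3, c = 1, d = -3, e = -1.
So q(n) = -2n^4 - 3n^3 + n^2 - 3n - 1.
Check: q(7) = -5804. ✓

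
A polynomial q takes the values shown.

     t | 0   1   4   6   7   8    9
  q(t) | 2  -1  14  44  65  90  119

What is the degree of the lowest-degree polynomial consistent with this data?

2

Divided differences on the nodes 0, 1, 4, 6, 7, 8, 9:
  order 0: 2  -1  14  44  65  90  119
  order 1: -3  5  15  21  25  29
  order 2: 2  2  2  2  2
  order 3: 0  0  0  0
  order 4: 0  0  0
  order 5: 0  0
  order 6: 0
The order-2 divided differences are all 2 (nonzero) and every higher order vanishes, so the data lies on a polynomial of degree exactly 2.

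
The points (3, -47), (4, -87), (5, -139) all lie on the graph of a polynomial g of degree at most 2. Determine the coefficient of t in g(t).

2

Write g(t) = at^2 + bt + c. Substituting each data point gives a linear system:
  9a + 3b + c = -47
  16a + 4b + c = -87
  25a + 5b + c = -139
Solving the system yields a = -6, b = 2, c = 1.
So g(t) = -6t^2 + 2t + 1.
The coefficient of t is 2.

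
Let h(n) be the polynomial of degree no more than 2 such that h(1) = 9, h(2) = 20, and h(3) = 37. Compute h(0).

4

Write h(n) = an^2 + bn + c. Substituting each data point gives a linear system:
  a + b + c = 9
  4a + 2b + c = 20
  9a + 3b + c = 37
Solving the system yields a = 3, b = 2, c = 4.
So h(n) = 3n^2 + 2n + 4.
Then h(0) = 4.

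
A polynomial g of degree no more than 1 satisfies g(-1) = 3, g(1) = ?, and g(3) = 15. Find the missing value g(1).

On equispaced nodes a degree-1 polynomial has vanishing second forward difference, so
  g(-1) - 2·g(1) + g(3) = 0.
Substituting the known values and solving for g(1):
  -2·g(1) = -18
  g(1) = 9.

9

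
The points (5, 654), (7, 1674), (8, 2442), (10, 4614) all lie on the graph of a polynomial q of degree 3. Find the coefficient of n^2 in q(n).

6

Write q(n) = an^3 + bn^2 + cn + d. Substituting each data point gives a linear system:
  125a + 25b + 5c + d = 654
  343a + 49b + 7c + d = 1674
  512a + 64b + 8c + d = 2442
  1000a + 100b + 10c + d = 4614
Solving the system yields a = 4, b = 6, c = 2, d = -6.
So q(n) = 4n^3 + 6n^2 + 2n - 6.
The coefficient of n^2 is 6.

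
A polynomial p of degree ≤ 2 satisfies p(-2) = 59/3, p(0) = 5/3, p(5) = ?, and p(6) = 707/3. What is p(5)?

500/3

The 3 known points determine the degree-2 polynomial uniquely.
Write p(u) = au^2 + bu + c. Substituting each data point gives a linear system:
  4a - 2b + c = 59/3
  c = 5/3
  36a + 6b + c = 707/3
Solving the system yields a = 6, b = 3, c = 5/3.
So p(u) = 6u^2 + 3u + 5/3.
Then p(5) = 500/3.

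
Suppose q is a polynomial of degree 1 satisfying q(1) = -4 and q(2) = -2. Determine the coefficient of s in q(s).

Write q(s) = as + b. Substituting each data point gives a linear system:
  a + b = -4
  2a + b = -2
Solving the system yields a = 2, b = -6.
So q(s) = 2s - 6.
The leading coefficient is 2.

2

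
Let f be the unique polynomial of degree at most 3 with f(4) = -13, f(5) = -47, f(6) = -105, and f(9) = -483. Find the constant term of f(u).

3

Write f(u) = au^3 + bu^2 + cu + d. Substituting each data point gives a linear system:
  64a + 16b + 4c + d = -13
  125a + 25b + 5c + d = -47
  216a + 36b + 6c + d = -105
  729a + 81b + 9c + d = -483
Solving the system yields a = -1, b = 3, c = 0, d = 3.
So f(u) = -u^3 + 3u^2 + 3.
The constant term is 3.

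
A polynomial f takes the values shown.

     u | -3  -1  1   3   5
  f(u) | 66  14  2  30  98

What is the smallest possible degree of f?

2

Forward differences of the values at u = -3, -1, 1, 3, 5:
  f  : 66  14  2  30  98
  Δ  : -52  -12  28  68
  Δ^2: 40  40  40
  Δ^3: 0  0
  Δ^4: 0
The second differences are constant (40) and nonzero, while all higher differences vanish, so the minimal degree is 2.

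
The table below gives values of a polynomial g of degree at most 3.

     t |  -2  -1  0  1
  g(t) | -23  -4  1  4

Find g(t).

g(t) = 2t^3 - t^2 + 2t + 1

Using the Lagrange interpolation formula with nodes -2, -1, 0, 1:
  L_0(t) = (t + 1)t(t - 1) / -6
  L_1(t) = (t + 2)t(t - 1) / 2
  L_2(t) = (t + 2)(t + 1)(t - 1) / -2
  L_3(t) = (t + 2)(t + 1)t / 6
Then g(t) = -23·L_0(t) - 4·L_1(t) + 1·L_2(t) + 4·L_3(t).
Expanding and collecting terms gives g(t) = 2t^3 - t^2 + 2t + 1.
Check: g(1) = 4. ✓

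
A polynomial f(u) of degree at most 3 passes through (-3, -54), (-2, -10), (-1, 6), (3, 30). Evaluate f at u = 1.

Using the Lagrange interpolation formula with nodes -3, -2, -1, 3:
  L_0(u) = (u + 2)(u + 1)(u - 3) / -12
  L_1(u) = (u + 3)(u + 1)(u - 3) / 5
  L_2(u) = (u + 3)(u + 2)(u - 3) / -8
  L_3(u) = (u + 3)(u + 2)(u + 1) / 120
Then f(u) = -54·L_0(u) - 10·L_1(u) + 6·L_2(u) + 30·L_3(u).
Expanding and collecting terms gives f(u) = 2u^3 - 2u^2 - 4u + 6.
Evaluating at u = 1: f(1) = 2.

2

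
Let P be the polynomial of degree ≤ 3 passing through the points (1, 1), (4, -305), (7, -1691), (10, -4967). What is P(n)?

P(n) = -5n^3 + 3n + 3

Write P(n) = an^3 + bn^2 + cn + d. Substituting each data point gives a linear system:
  a + b + c + d = 1
  64a + 16b + 4c + d = -305
  343a + 49b + 7c + d = -1691
  1000a + 100b + 10c + d = -4967
Solving the system yields a = -5, b = 0, c = 3, d = 3.
So P(n) = -5n^3 + 3n + 3.
Check: P(10) = -4967. ✓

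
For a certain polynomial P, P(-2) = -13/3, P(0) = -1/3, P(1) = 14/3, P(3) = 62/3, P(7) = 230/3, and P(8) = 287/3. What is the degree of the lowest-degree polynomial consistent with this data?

2

Divided differences on the nodes -2, 0, 1, 3, 7, 8:
  order 0: -13/3  -1/3  14/3  62/3  230/3  287/3
  order 1: 2  5  8  14  19
  order 2: 1  1  1  1
  order 3: 0  0  0
  order 4: 0  0
  order 5: 0
The order-2 divided differences are all 1 (nonzero) and every higher order vanishes, so the data lies on a polynomial of degree exactly 2.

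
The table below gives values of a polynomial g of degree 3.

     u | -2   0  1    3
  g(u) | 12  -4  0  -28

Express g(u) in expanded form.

g(u) = -2u^3 + 2u^2 + 4u - 4

Write g(u) = au^3 + bu^2 + cu + d. Substituting each data point gives a linear system:
  -8a + 4b - 2c + d = 12
  d = -4
  a + b + c + d = 0
  27a + 9b + 3c + d = -28
Solving the system yields a = -2, b = 2, c = 4, d = -4.
So g(u) = -2u^3 + 2u^2 + 4u - 4.
Check: g(3) = -28. ✓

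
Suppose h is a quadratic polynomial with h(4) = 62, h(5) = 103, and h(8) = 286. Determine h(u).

h(u) = 5u^2 - 4u - 2

Using the Lagrange interpolation formula with nodes 4, 5, 8:
  L_0(u) = (u - 5)(u - 8) / 4
  L_1(u) = (u - 4)(u - 8) / -3
  L_2(u) = (u - 4)(u - 5) / 12
Then h(u) = 62·L_0(u) + 103·L_1(u) + 286·L_2(u).
Expanding and collecting terms gives h(u) = 5u^2 - 4u - 2.
Check: h(5) = 103. ✓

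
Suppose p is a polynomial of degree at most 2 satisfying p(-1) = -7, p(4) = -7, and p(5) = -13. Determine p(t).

p(t) = -t^2 + 3t - 3

Write p(t) = at^2 + bt + c. Substituting each data point gives a linear system:
  a - b + c = -7
  16a + 4b + c = -7
  25a + 5b + c = -13
Solving the system yields a = -1, b = 3, c = -3.
So p(t) = -t² + 3t - 3.
Check: p(4) = -7. ✓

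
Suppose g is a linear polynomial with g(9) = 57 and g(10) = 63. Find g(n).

g(n) = 6n + 3

Write g(n) = an + b. Substituting each data point gives a linear system:
  9a + b = 57
  10a + b = 63
Solving the system yields a = 6, b = 3.
So g(n) = 6n + 3.
Check: g(10) = 63. ✓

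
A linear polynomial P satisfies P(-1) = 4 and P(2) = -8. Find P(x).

P(x) = -4x

Write P(x) = ax + b. Substituting each data point gives a linear system:
  -a + b = 4
  2a + b = -8
Solving the system yields a = -4, b = 0.
So P(x) = -4x.
Check: P(-1) = 4. ✓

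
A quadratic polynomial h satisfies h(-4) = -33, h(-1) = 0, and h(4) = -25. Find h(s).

h(s) = -2s^2 + s + 3

Write h(s) = as^2 + bs + c. Substituting each data point gives a linear system:
  16a - 4b + c = -33
  a - b + c = 0
  16a + 4b + c = -25
Solving the system yields a = -2, b = 1, c = 3.
So h(s) = -2s^2 + s + 3.
Check: h(-1) = 0. ✓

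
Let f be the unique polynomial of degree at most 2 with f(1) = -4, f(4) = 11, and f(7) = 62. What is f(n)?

Write f(n) = an^2 + bn + c. Substituting each data point gives a linear system:
  a + b + c = -4
  16a + 4b + c = 11
  49a + 7b + c = 62
Solving the system yields a = 2, b = -5, c = -1.
So f(n) = 2n^2 - 5n - 1.
Check: f(1) = -4. ✓

f(n) = 2n^2 - 5n - 1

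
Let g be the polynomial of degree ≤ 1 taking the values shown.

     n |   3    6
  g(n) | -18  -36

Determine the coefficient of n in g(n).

-6

Write g(n) = an + b. Substituting each data point gives a linear system:
  3a + b = -18
  6a + b = -36
Solving the system yields a = -6, b = 0.
So g(n) = -6n.
The leading coefficient is -6.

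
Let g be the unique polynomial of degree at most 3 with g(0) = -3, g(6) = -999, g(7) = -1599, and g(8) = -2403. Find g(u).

g(u) = -5u^3 + 3u^2 - 4u - 3

Using the Lagrange interpolation formula with nodes 0, 6, 7, 8:
  L_0(u) = (u - 6)(u - 7)(u - 8) / -336
  L_1(u) = u(u - 7)(u - 8) / 12
  L_2(u) = u(u - 6)(u - 8) / -7
  L_3(u) = u(u - 6)(u - 7) / 16
Then g(u) = -3·L_0(u) - 999·L_1(u) - 1599·L_2(u) - 2403·L_3(u).
Expanding and collecting terms gives g(u) = -5u^3 + 3u^2 - 4u - 3.
Check: g(7) = -1599. ✓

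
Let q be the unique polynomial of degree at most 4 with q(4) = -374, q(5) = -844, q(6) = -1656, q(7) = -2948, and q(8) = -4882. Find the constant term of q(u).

6

Write q(u) = au^4 + bu^3 + cu^2 + du + e. Substituting each data point gives a linear system:
  256a + 64b + 16c + 4d + e = -374
  625a + 125b + 25c + 5d + e = -844
  1296a + 216b + 36c + 6d + e = -1656
  2401a + 343b + 49c + 7d + e = -2948
  4096a + 512b + 64c + 8d + e = -4882
Solving the system yields a = -1, b = -1, c = -5, d = 5, e = 6.
So q(u) = -u^4 - u^3 - 5u^2 + 5u + 6.
The constant term is 6.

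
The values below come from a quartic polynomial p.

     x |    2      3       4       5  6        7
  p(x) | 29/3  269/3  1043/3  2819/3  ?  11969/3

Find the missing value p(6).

The 5 known points determine the degree-4 polynomial uniquely.
Write p(x) = ax^4 + bx^3 + cx^2 + dx + e. Substituting each data point gives a linear system:
  16a + 8b + 4c + 2d + e = 29/3
  81a + 27b + 9c + 3d + e = 269/3
  256a + 64b + 16c + 4d + e = 1043/3
  625a + 125b + 25c + 5d + e = 2819/3
  2401a + 343b + 49c + 7d + e = 11969/3
Solving the system yields a = 2, b = -2, c = -3, d = 3, e = -1/3.
So p(x) = 2x^4 - 2x^3 - 3x^2 + 3x - 1/3.
Then p(6) = 6209/3.

6209/3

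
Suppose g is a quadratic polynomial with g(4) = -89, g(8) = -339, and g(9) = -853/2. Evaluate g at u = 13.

-1753/2

Write g(u) = au^2 + bu + c. Substituting each data point gives a linear system:
  16a + 4b + c = -89
  64a + 8b + c = -339
  81a + 9b + c = -853/2
Solving the system yields a = -5, b = -5/2, c = 1.
So g(u) = -5u² - (5/2)u + 1.
Then g(13) = -1753/2.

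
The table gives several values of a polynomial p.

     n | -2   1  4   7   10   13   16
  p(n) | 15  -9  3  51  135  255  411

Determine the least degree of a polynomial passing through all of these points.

Forward differences of the values at n = -2, 1, 4, 7, 10, 13, 16:
  p  : 15  -9  3  51  135  255  411
  Δ  : -24  12  48  84  120  156
  Δ^2: 36  36  36  36  36
  Δ^3: 0  0  0  0
  Δ^4: 0  0  0
  Δ^5: 0  0
  Δ^6: 0
The second differences are constant (36) and nonzero, while all higher differences vanish, so the minimal degree is 2.

2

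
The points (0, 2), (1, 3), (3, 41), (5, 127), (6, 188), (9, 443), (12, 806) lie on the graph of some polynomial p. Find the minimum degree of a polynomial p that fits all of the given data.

Divided differences on the nodes 0, 1, 3, 5, 6, 9, 12:
  order 0: 2  3  41  127  188  443  806
  order 1: 1  19  43  61  85  121
  order 2: 6  6  6  6  6
  order 3: 0  0  0  0
  order 4: 0  0  0
  order 5: 0  0
  order 6: 0
The order-2 divided differences are all 6 (nonzero) and every higher order vanishes, so the data lies on a polynomial of degree exactly 2.

2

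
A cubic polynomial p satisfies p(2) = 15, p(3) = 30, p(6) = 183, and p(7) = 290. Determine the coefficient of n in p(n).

Write p(n) = an^3 + bn^2 + cn + d. Substituting each data point gives a linear system:
  8a + 4b + 2c + d = 15
  27a + 9b + 3c + d = 30
  216a + 36b + 6c + d = 183
  343a + 49b + 7c + d = 290
Solving the system yields a = 1, b = -2, c = 6, d = 3.
So p(n) = n^3 - 2n^2 + 6n + 3.
The coefficient of n is 6.

6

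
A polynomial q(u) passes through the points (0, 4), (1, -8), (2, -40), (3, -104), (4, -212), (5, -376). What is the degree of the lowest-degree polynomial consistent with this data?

3

Forward differences of the values at u = 0, 1, 2, 3, 4, 5:
  q  : 4  -8  -40  -104  -212  -376
  Δ  : -12  -32  -64  -108  -164
  Δ^2: -20  -32  -44  -56
  Δ^3: -12  -12  -12
  Δ^4: 0  0
  Δ^5: 0
The third differences are constant (-12) and nonzero, while all higher differences vanish, so the minimal degree is 3.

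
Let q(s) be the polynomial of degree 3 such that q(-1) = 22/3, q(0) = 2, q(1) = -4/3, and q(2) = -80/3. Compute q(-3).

120

Write q(s) = as^3 + bs^2 + cs + d. Substituting each data point gives a linear system:
  -a + b - c + d = 22/3
  d = 2
  a + b + c + d = -4/3
  8a + 4b + 2c + d = -80/3
Solving the system yields a = -4, b = 1, c = -1/3, d = 2.
So q(s) = -4s^3 + s^2 - (1/3)s + 2.
Then q(-3) = 120.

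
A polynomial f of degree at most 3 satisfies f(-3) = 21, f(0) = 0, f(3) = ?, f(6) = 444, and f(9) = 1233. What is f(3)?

87

The 4 known points determine the degree-3 polynomial uniquely.
Write f(x) = ax^3 + bx^2 + cx + d. Substituting each data point gives a linear system:
  -27a + 9b - 3c + d = 21
  d = 0
  216a + 36b + 6c + d = 444
  729a + 81b + 9c + d = 1233
Solving the system yields a = 1, b = 6, c = 2, d = 0.
So f(x) = x^3 + 6x^2 + 2x.
Then f(3) = 87.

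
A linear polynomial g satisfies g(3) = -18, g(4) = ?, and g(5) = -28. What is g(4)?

-23

The 2 known points determine the degree-1 polynomial uniquely.
Write g(t) = at + b. Substituting each data point gives a linear system:
  3a + b = -18
  5a + b = -28
Solving the system yields a = -5, b = -3.
So g(t) = -5t - 3.
Then g(4) = -23.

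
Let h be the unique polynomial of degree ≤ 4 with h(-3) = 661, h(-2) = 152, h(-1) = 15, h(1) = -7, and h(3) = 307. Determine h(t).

h(t) = 6t^4 - 6t^3 - 5t - 2

Write h(t) = at^4 + bt^3 + ct^2 + dt + e. Substituting each data point gives a linear system:
  81a - 27b + 9c - 3d + e = 661
  16a - 8b + 4c - 2d + e = 152
  a - b + c - d + e = 15
  a + b + c + d + e = -7
  81a + 27b + 9c + 3d + e = 307
Solving the system yields a = 6, b = -6, c = 0, d = -5, e = -2.
So h(t) = 6t^4 - 6t^3 - 5t - 2.
Check: h(3) = 307. ✓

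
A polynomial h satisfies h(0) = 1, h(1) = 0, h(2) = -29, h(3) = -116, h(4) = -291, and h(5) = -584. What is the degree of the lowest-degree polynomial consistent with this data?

3

Forward differences of the values at x = 0, 1, 2, 3, 4, 5:
  h  : 1  0  -29  -116  -291  -584
  Δ  : -1  -29  -87  -175  -293
  Δ^2: -28  -58  -88  -118
  Δ^3: -30  -30  -30
  Δ^4: 0  0
  Δ^5: 0
The third differences are constant (-30) and nonzero, while all higher differences vanish, so the minimal degree is 3.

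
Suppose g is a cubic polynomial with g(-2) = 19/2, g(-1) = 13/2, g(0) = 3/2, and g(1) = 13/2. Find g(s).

g(s) = 2s^3 + 5s^2 - 2s + 3/2

Using the Lagrange interpolation formula with nodes -2, -1, 0, 1:
  L_0(s) = (s + 1)s(s - 1) / -6
  L_1(s) = (s + 2)s(s - 1) / 2
  L_2(s) = (s + 2)(s + 1)(s - 1) / -2
  L_3(s) = (s + 2)(s + 1)s / 6
Then g(s) = 19/2·L_0(s) + 13/2·L_1(s) + 3/2·L_2(s) + 13/2·L_3(s).
Expanding and collecting terms gives g(s) = 2s³ + 5s² - 2s + 3/2.
Check: g(-2) = 19/2. ✓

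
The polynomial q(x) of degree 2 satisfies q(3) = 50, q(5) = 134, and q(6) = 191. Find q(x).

Using the Lagrange interpolation formula with nodes 3, 5, 6:
  L_0(x) = (x - 5)(x - 6) / 6
  L_1(x) = (x - 3)(x - 6) / -2
  L_2(x) = (x - 3)(x - 5) / 3
Then q(x) = 50·L_0(x) + 134·L_1(x) + 191·L_2(x).
Expanding and collecting terms gives q(x) = 5x^2 + 2x - 1.
Check: q(3) = 50. ✓

q(x) = 5x^2 + 2x - 1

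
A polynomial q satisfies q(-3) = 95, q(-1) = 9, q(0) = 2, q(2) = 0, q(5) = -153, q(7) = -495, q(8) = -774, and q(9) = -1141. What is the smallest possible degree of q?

3

Divided differences on the nodes -3, -1, 0, 2, 5, 7, 8, 9:
  order 0: 95  9  2  0  -153  -495  -774  -1141
  order 1: -43  -7  -1  -51  -171  -279  -367
  order 2: 12  2  -10  -24  -36  -44
  order 3: -2  -2  -2  -2  -2
  order 4: 0  0  0  0
  order 5: 0  0  0
  order 6: 0  0
  order 7: 0
The order-3 divided differences are all -2 (nonzero) and every higher order vanishes, so the data lies on a polynomial of degree exactly 3.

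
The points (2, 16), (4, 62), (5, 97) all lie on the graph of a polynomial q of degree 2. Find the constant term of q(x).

Write q(x) = ax^2 + bx + c. Substituting each data point gives a linear system:
  4a + 2b + c = 16
  16a + 4b + c = 62
  25a + 5b + c = 97
Solving the system yields a = 4, b = -1, c = 2.
So q(x) = 4x^2 - x + 2.
The constant term is 2.

2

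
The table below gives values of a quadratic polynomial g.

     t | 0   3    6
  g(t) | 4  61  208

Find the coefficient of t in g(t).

Write g(t) = at^2 + bt + c. Substituting each data point gives a linear system:
  c = 4
  9a + 3b + c = 61
  36a + 6b + c = 208
Solving the system yields a = 5, b = 4, c = 4.
So g(t) = 5t^2 + 4t + 4.
The coefficient of t is 4.

4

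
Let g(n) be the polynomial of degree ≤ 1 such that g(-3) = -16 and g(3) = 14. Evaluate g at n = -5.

-26

Using the Lagrange interpolation formula with nodes -3, 3:
  L_0(n) = (n - 3) / -6
  L_1(n) = (n + 3) / 6
Then g(n) = -16·L_0(n) + 14·L_1(n).
Expanding and collecting terms gives g(n) = 5n - 1.
Evaluating at n = -5: g(-5) = -26.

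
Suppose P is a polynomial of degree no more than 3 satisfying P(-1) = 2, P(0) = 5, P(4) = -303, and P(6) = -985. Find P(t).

Write P(t) = at^3 + bt^2 + ct + d. Substituting each data point gives a linear system:
  -a + b - c + d = 2
  d = 5
  64a + 16b + 4c + d = -303
  216a + 36b + 6c + d = -985
Solving the system yields a = -4, b = -4, c = 3, d = 5.
So P(t) = -4t³ - 4t² + 3t + 5.
Check: P(-1) = 2. ✓

P(t) = -4t^3 - 4t^2 + 3t + 5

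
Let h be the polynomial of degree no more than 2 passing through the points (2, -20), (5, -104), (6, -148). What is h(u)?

Using the Lagrange interpolation formula with nodes 2, 5, 6:
  L_0(u) = (u - 5)(u - 6) / 12
  L_1(u) = (u - 2)(u - 6) / -3
  L_2(u) = (u - 2)(u - 5) / 4
Then h(u) = -20·L_0(u) - 104·L_1(u) - 148·L_2(u).
Expanding and collecting terms gives h(u) = -4u² - 4.
Check: h(6) = -148. ✓

h(u) = -4u^2 - 4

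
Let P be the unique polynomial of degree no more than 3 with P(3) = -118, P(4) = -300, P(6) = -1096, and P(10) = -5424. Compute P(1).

Using the Lagrange interpolation formula with nodes 3, 4, 6, 10:
  L_0(x) = (x - 4)(x - 6)(x - 10) / -21
  L_1(x) = (x - 3)(x - 6)(x - 10) / 12
  L_2(x) = (x - 3)(x - 4)(x - 10) / -24
  L_3(x) = (x - 3)(x - 4)(x - 6) / 168
Then P(x) = -118·L_0(x) - 300·L_1(x) - 1096·L_2(x) - 5424·L_3(x).
Expanding and collecting terms gives P(x) = -6x^3 + 6x^2 - 2x - 4.
Evaluating at x = 1: P(1) = -6.

-6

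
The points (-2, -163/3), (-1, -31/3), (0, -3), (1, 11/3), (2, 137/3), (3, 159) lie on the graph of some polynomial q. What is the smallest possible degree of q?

Forward differences of the values at t = -2, -1, 0, 1, 2, 3:
  q  : -163/3  -31/3  -3  11/3  137/3  159
  Δ  : 44  22/3  20/3  42  340/3
  Δ^2: -110/3  -2/3  106/3  214/3
  Δ^3: 36  36  36
  Δ^4: 0  0
  Δ^5: 0
The third differences are constant (36) and nonzero, while all higher differences vanish, so the minimal degree is 3.

3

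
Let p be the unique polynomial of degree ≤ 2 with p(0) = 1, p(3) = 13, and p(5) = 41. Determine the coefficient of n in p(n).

Write p(n) = an^2 + bn + c. Substituting each data point gives a linear system:
  c = 1
  9a + 3b + c = 13
  25a + 5b + c = 41
Solving the system yields a = 2, b = -2, c = 1.
So p(n) = 2n^2 - 2n + 1.
The coefficient of n is -2.

-2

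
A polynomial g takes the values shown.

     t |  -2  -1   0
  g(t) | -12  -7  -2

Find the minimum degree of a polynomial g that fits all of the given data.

1

Forward differences of the values at t = -2, -1, 0:
  g  : -12  -7  -2
  Δ  : 5  5
  Δ^2: 0
The first differences are constant (5) and nonzero, while all higher differences vanish, so the minimal degree is 1.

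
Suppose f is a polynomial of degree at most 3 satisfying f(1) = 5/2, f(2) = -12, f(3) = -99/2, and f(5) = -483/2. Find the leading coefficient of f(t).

-2

Write f(t) = at^3 + bt^2 + ct + d. Substituting each data point gives a linear system:
  a + b + c + d = 5/2
  8a + 4b + 2c + d = -12
  27a + 9b + 3c + d = -99/2
  125a + 25b + 5c + d = -483/2
Solving the system yields a = -2, b = 1/2, c = -2, d = 6.
So f(t) = -2t^3 + (1/2)t^2 - 2t + 6.
The leading coefficient is -2.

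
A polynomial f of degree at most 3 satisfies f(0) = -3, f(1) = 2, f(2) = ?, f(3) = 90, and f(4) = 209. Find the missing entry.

The 4 known points determine the degree-3 polynomial uniquely.
Write f(n) = an^3 + bn^2 + cn + d. Substituting each data point gives a linear system:
  d = -3
  a + b + c + d = 2
  27a + 9b + 3c + d = 90
  64a + 16b + 4c + d = 209
Solving the system yields a = 3, b = 1, c = 1, d = -3.
So f(n) = 3n^3 + n^2 + n - 3.
Then f(2) = 27.

27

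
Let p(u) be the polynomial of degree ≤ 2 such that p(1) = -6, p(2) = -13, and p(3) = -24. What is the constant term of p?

-3

Write p(u) = au^2 + bu + c. Substituting each data point gives a linear system:
  a + b + c = -6
  4a + 2b + c = -13
  9a + 3b + c = -24
Solving the system yields a = -2, b = -1, c = -3.
So p(u) = -2u² - u - 3.
The constant term is -3.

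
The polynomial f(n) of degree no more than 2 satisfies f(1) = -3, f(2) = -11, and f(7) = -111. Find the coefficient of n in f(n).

Write f(n) = an^2 + bn + c. Substituting each data point gives a linear system:
  a + b + c = -3
  4a + 2b + c = -11
  49a + 7b + c = -111
Solving the system yields a = -2, b = -2, c = 1.
So f(n) = -2n^2 - 2n + 1.
The coefficient of n is -2.

-2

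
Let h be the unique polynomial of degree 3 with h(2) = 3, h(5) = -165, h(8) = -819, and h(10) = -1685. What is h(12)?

-3007

Using the Lagrange interpolation formula with nodes 2, 5, 8, 10:
  L_0(s) = (s - 5)(s - 8)(s - 10) / -144
  L_1(s) = (s - 2)(s - 8)(s - 10) / 45
  L_2(s) = (s - 2)(s - 5)(s - 10) / -36
  L_3(s) = (s - 2)(s - 5)(s - 8) / 80
Then h(s) = 3·L_0(s) - 165·L_1(s) - 819·L_2(s) - 1685·L_3(s).
Expanding and collecting terms gives h(s) = -2s³ + 3s² + s + 5.
Evaluating at s = 12: h(12) = -3007.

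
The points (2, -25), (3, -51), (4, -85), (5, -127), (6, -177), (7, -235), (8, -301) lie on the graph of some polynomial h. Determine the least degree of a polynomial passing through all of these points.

Forward differences of the values at x = 2, 3, 4, 5, 6, 7, 8:
  h  : -25  -51  -85  -127  -177  -235  -301
  Δ  : -26  -34  -42  -50  -58  -66
  Δ^2: -8  -8  -8  -8  -8
  Δ^3: 0  0  0  0
  Δ^4: 0  0  0
  Δ^5: 0  0
  Δ^6: 0
The second differences are constant (-8) and nonzero, while all higher differences vanish, so the minimal degree is 2.

2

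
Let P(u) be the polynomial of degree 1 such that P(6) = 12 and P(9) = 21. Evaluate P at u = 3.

3

Write P(u) = au + b. Substituting each data point gives a linear system:
  6a + b = 12
  9a + b = 21
Solving the system yields a = 3, b = -6.
So P(u) = 3u - 6.
Then P(3) = 3.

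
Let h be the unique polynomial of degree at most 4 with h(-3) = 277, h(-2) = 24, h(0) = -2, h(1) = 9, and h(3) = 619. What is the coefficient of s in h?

3

Write h(s) = as^4 + bs^3 + cs^2 + ds + e. Substituting each data point gives a linear system:
  81a - 27b + 9c - 3d + e = 277
  16a - 8b + 4c - 2d + e = 24
  e = -2
  a + b + c + d + e = 9
  81a + 27b + 9c + 3d + e = 619
Solving the system yields a = 6, b = 6, c = -4, d = 3, e = -2.
So h(s) = 6s⁴ + 6s³ - 4s² + 3s - 2.
The coefficient of s is 3.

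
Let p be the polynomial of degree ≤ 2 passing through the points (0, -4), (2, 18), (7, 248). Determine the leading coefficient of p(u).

Write p(u) = au^2 + bu + c. Substituting each data point gives a linear system:
  c = -4
  4a + 2b + c = 18
  49a + 7b + c = 248
Solving the system yields a = 5, b = 1, c = -4.
So p(u) = 5u^2 + u - 4.
The leading coefficient is 5.

5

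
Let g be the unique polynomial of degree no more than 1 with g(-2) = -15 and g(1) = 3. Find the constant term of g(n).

Write g(n) = an + b. Substituting each data point gives a linear system:
  -2a + b = -15
  a + b = 3
Solving the system yields a = 6, b = -3.
So g(n) = 6n - 3.
The constant term is -3.

-3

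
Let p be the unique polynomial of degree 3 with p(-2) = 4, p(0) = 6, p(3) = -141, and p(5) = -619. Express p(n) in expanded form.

p(n) = -4n^3 - 6n^2 + 5n + 6

Using the Lagrange interpolation formula with nodes -2, 0, 3, 5:
  L_0(n) = n(n - 3)(n - 5) / -70
  L_1(n) = (n + 2)(n - 3)(n - 5) / 30
  L_2(n) = (n + 2)n(n - 5) / -30
  L_3(n) = (n + 2)n(n - 3) / 70
Then p(n) = 4·L_0(n) + 6·L_1(n) - 141·L_2(n) - 619·L_3(n).
Expanding and collecting terms gives p(n) = -4n³ - 6n² + 5n + 6.
Check: p(0) = 6. ✓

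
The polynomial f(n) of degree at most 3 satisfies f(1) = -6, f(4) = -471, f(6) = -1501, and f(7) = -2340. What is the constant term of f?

5

Write f(n) = an^3 + bn^2 + cn + d. Substituting each data point gives a linear system:
  a + b + c + d = -6
  64a + 16b + 4c + d = -471
  216a + 36b + 6c + d = -1501
  343a + 49b + 7c + d = -2340
Solving the system yields a = -6, b = -6, c = 1, d = 5.
So f(n) = -6n^3 - 6n^2 + n + 5.
The constant term is 5.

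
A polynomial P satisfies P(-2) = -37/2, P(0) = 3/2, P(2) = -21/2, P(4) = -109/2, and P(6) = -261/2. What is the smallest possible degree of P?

2

Forward differences of the values at s = -2, 0, 2, 4, 6:
  P  : -37/2  3/2  -21/2  -109/2  -261/2
  Δ  : 20  -12  -44  -76
  Δ^2: -32  -32  -32
  Δ^3: 0  0
  Δ^4: 0
The second differences are constant (-32) and nonzero, while all higher differences vanish, so the minimal degree is 2.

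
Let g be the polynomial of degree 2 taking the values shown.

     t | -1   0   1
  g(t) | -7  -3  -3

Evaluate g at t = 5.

-43

Write g(t) = at^2 + bt + c. Substituting each data point gives a linear system:
  a - b + c = -7
  c = -3
  a + b + c = -3
Solving the system yields a = -2, b = 2, c = -3.
So g(t) = -2t^2 + 2t - 3.
Then g(5) = -43.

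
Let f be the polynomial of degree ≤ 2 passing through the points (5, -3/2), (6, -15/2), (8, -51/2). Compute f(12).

-171/2

Using the Lagrange interpolation formula with nodes 5, 6, 8:
  L_0(u) = (u - 6)(u - 8) / 3
  L_1(u) = (u - 5)(u - 8) / -2
  L_2(u) = (u - 5)(u - 6) / 6
Then f(u) = -3/2·L_0(u) - 15/2·L_1(u) - 51/2·L_2(u).
Expanding and collecting terms gives f(u) = -u² + 5u - 3/2.
Evaluating at u = 12: f(12) = -171/2.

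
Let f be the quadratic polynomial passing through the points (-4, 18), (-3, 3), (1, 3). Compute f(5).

99

Using the Lagrange interpolation formula with nodes -4, -3, 1:
  L_0(x) = (x + 3)(x - 1) / 5
  L_1(x) = (x + 4)(x - 1) / -4
  L_2(x) = (x + 4)(x + 3) / 20
Then f(x) = 18·L_0(x) + 3·L_1(x) + 3·L_2(x).
Expanding and collecting terms gives f(x) = 3x^2 + 6x - 6.
Evaluating at x = 5: f(5) = 99.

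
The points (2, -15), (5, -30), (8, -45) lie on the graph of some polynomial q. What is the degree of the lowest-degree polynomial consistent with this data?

Forward differences of the values at s = 2, 5, 8:
  q  : -15  -30  -45
  Δ  : -15  -15
  Δ^2: 0
The first differences are constant (-15) and nonzero, while all higher differences vanish, so the minimal degree is 1.

1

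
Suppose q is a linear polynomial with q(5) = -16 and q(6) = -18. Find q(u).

q(u) = -2u - 6

Using the Lagrange interpolation formula with nodes 5, 6:
  L_0(u) = (u - 6) / -1
  L_1(u) = (u - 5) / 1
Then q(u) = -16·L_0(u) - 18·L_1(u).
Expanding and collecting terms gives q(u) = -2u - 6.
Check: q(6) = -18. ✓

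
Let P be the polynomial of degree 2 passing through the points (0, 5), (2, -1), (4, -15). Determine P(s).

Using the Lagrange interpolation formula with nodes 0, 2, 4:
  L_0(s) = (s - 2)(s - 4) / 8
  L_1(s) = s(s - 4) / -4
  L_2(s) = s(s - 2) / 8
Then P(s) = 5·L_0(s) - 1·L_1(s) - 15·L_2(s).
Expanding and collecting terms gives P(s) = -s^2 - s + 5.
Check: P(0) = 5. ✓

P(s) = -s^2 - s + 5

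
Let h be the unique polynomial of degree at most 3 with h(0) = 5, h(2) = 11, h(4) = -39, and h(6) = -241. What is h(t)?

Write h(t) = at^3 + bt^2 + ct + d. Substituting each data point gives a linear system:
  d = 5
  8a + 4b + 2c + d = 11
  64a + 16b + 4c + d = -39
  216a + 36b + 6c + d = -241
Solving the system yields a = -2, b = 5, c = 1, d = 5.
So h(t) = -2t^3 + 5t^2 + t + 5.
Check: h(2) = 11. ✓

h(t) = -2t^3 + 5t^2 + t + 5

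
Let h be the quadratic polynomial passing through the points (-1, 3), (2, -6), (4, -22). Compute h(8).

-78

Using the Lagrange interpolation formula with nodes -1, 2, 4:
  L_0(u) = (u - 2)(u - 4) / 15
  L_1(u) = (u + 1)(u - 4) / -6
  L_2(u) = (u + 1)(u - 2) / 10
Then h(u) = 3·L_0(u) - 6·L_1(u) - 22·L_2(u).
Expanding and collecting terms gives h(u) = -u² - 2u + 2.
Evaluating at u = 8: h(8) = -78.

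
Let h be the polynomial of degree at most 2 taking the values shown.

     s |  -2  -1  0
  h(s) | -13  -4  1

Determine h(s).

Write h(s) = as^2 + bs + c. Substituting each data point gives a linear system:
  4a - 2b + c = -13
  a - b + c = -4
  c = 1
Solving the system yields a = -2, b = 3, c = 1.
So h(s) = -2s^2 + 3s + 1.
Check: h(-2) = -13. ✓

h(s) = -2s^2 + 3s + 1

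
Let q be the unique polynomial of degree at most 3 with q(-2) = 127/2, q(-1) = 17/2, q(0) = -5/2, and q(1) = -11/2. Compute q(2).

-73/2

Using the Lagrange interpolation formula with nodes -2, -1, 0, 1:
  L_0(s) = (s + 1)s(s - 1) / -6
  L_1(s) = (s + 2)s(s - 1) / 2
  L_2(s) = (s + 2)(s + 1)(s - 1) / -2
  L_3(s) = (s + 2)(s + 1)s / 6
Then q(s) = 127/2·L_0(s) + 17/2·L_1(s) - 5/2·L_2(s) - 11/2·L_3(s).
Expanding and collecting terms gives q(s) = -6s³ + 4s² - s - 5/2.
Evaluating at s = 2: q(2) = -73/2.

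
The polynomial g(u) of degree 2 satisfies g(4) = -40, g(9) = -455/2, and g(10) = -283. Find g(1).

1/2

Using the Lagrange interpolation formula with nodes 4, 9, 10:
  L_0(u) = (u - 9)(u - 10) / 30
  L_1(u) = (u - 4)(u - 10) / -5
  L_2(u) = (u - 4)(u - 9) / 6
Then g(u) = -40·L_0(u) - 455/2·L_1(u) - 283·L_2(u).
Expanding and collecting terms gives g(u) = -3u² + (3/2)u + 2.
Evaluating at u = 1: g(1) = 1/2.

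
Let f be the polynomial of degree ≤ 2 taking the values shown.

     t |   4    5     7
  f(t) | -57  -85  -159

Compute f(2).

Using the Lagrange interpolation formula with nodes 4, 5, 7:
  L_0(t) = (t - 5)(t - 7) / 3
  L_1(t) = (t - 4)(t - 7) / -2
  L_2(t) = (t - 4)(t - 5) / 6
Then f(t) = -57·L_0(t) - 85·L_1(t) - 159·L_2(t).
Expanding and collecting terms gives f(t) = -3t^2 - t - 5.
Evaluating at t = 2: f(2) = -19.

-19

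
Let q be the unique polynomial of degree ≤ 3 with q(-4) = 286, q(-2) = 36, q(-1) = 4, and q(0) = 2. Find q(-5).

Using the Lagrange interpolation formula with nodes -4, -2, -1, 0:
  L_0(x) = (x + 2)(x + 1)x / -24
  L_1(x) = (x + 4)(x + 1)x / 4
  L_2(x) = (x + 4)(x + 2)x / -3
  L_3(x) = (x + 4)(x + 2)(x + 1) / 8
Then q(x) = 286·L_0(x) + 36·L_1(x) + 4·L_2(x) + 2·L_3(x).
Expanding and collecting terms gives q(x) = -4x^3 + 3x^2 + 5x + 2.
Evaluating at x = -5: q(-5) = 552.

552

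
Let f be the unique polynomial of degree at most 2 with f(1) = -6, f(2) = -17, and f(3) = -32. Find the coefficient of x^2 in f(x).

-2

Write f(x) = ax^2 + bx + c. Substituting each data point gives a linear system:
  a + b + c = -6
  4a + 2b + c = -17
  9a + 3b + c = -32
Solving the system yields a = -2, b = -5, c = 1.
So f(x) = -2x^2 - 5x + 1.
The leading coefficient is -2.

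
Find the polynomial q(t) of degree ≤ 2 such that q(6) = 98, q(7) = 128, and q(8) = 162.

q(t) = 2t^2 + 4t + 2

Using the Lagrange interpolation formula with nodes 6, 7, 8:
  L_0(t) = (t - 7)(t - 8) / 2
  L_1(t) = (t - 6)(t - 8) / -1
  L_2(t) = (t - 6)(t - 7) / 2
Then q(t) = 98·L_0(t) + 128·L_1(t) + 162·L_2(t).
Expanding and collecting terms gives q(t) = 2t^2 + 4t + 2.
Check: q(7) = 128. ✓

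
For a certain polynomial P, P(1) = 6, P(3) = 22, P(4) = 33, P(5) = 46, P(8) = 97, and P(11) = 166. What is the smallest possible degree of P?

Divided differences on the nodes 1, 3, 4, 5, 8, 11:
  order 0: 6  22  33  46  97  166
  order 1: 8  11  13  17  23
  order 2: 1  1  1  1
  order 3: 0  0  0
  order 4: 0  0
  order 5: 0
The order-2 divided differences are all 1 (nonzero) and every higher order vanishes, so the data lies on a polynomial of degree exactly 2.

2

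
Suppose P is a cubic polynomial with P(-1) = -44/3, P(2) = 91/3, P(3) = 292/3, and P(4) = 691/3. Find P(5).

Write P(u) = au^3 + bu^2 + cu + d. Substituting each data point gives a linear system:
  -a + b - c + d = -44/3
  8a + 4b + 2c + d = 91/3
  27a + 9b + 3c + d = 292/3
  64a + 16b + 4c + d = 691/3
Solving the system yields a = 4, b = -3, c = 6, d = -5/3.
So P(u) = 4u^3 - 3u^2 + 6u - 5/3.
Then P(5) = 1360/3.

1360/3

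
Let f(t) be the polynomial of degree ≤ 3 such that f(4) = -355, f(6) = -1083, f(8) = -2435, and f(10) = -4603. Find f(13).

Write f(t) = at^3 + bt^2 + ct + d. Substituting each data point gives a linear system:
  64a + 16b + 4c + d = -355
  216a + 36b + 6c + d = -1083
  512a + 64b + 8c + d = -2435
  1000a + 100b + 10c + d = -4603
Solving the system yields a = -4, b = -6, c = 0, d = -3.
So f(t) = -4t³ - 6t² - 3.
Then f(13) = -9805.

-9805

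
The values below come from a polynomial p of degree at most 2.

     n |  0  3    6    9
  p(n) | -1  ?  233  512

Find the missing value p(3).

62

On equispaced nodes a degree-2 polynomial has vanishing third forward difference, so
  - p(0) + 3·p(3) - 3·p(6) + p(9) = 0.
Substituting the known values and solving for p(3):
  3·p(3) = 186
  p(3) = 62.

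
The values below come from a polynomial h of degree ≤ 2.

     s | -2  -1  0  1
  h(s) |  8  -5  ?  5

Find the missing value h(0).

On equispaced nodes a degree-2 polynomial has vanishing third forward difference, so
  - h(-2) + 3·h(-1) - 3·h(0) + h(1) = 0.
Substituting the known values and solving for h(0):
  -3·h(0) = 18
  h(0) = -6.

-6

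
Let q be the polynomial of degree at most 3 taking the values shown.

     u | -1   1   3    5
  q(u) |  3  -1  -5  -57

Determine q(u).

Write q(u) = au^3 + bu^2 + cu + d. Substituting each data point gives a linear system:
  -a + b - c + d = 3
  a + b + c + d = -1
  27a + 9b + 3c + d = -5
  125a + 25b + 5c + d = -57
Solving the system yields a = -1, b = 3, c = -1, d = -2.
So q(u) = -u^3 + 3u^2 - u - 2.
Check: q(5) = -57. ✓

q(u) = -u^3 + 3u^2 - u - 2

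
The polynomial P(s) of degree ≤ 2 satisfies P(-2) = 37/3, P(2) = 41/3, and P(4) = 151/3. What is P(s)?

Using the Lagrange interpolation formula with nodes -2, 2, 4:
  L_0(s) = (s - 2)(s - 4) / 24
  L_1(s) = (s + 2)(s - 4) / -8
  L_2(s) = (s + 2)(s - 2) / 12
Then P(s) = 37/3·L_0(s) + 41/3·L_1(s) + 151/3·L_2(s).
Expanding and collecting terms gives P(s) = 3s² + (1/3)s + 1.
Check: P(-2) = 37/3. ✓

P(s) = 3s^2 + (1/3)s + 1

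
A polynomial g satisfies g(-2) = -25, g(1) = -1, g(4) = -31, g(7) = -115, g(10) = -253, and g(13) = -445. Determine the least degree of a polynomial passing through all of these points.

2

Forward differences of the values at s = -2, 1, 4, 7, 10, 13:
  g  : -25  -1  -31  -115  -253  -445
  Δ  : 24  -30  -84  -138  -192
  Δ^2: -54  -54  -54  -54
  Δ^3: 0  0  0
  Δ^4: 0  0
  Δ^5: 0
The second differences are constant (-54) and nonzero, while all higher differences vanish, so the minimal degree is 2.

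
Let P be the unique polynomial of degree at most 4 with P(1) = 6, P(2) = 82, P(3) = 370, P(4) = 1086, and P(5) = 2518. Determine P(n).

Write P(n) = an^4 + bn^3 + cn^2 + dn + e. Substituting each data point gives a linear system:
  a + b + c + d + e = 6
  16a + 8b + 4c + 2d + e = 82
  81a + 27b + 9c + 3d + e = 370
  256a + 64b + 16c + 4d + e = 1086
  625a + 125b + 25c + 5d + e = 2518
Solving the system yields a = 3, b = 6, c = -5, d = 4, e = -2.
So P(n) = 3n⁴ + 6n³ - 5n² + 4n - 2.
Check: P(4) = 1086. ✓

P(n) = 3n^4 + 6n^3 - 5n^2 + 4n - 2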